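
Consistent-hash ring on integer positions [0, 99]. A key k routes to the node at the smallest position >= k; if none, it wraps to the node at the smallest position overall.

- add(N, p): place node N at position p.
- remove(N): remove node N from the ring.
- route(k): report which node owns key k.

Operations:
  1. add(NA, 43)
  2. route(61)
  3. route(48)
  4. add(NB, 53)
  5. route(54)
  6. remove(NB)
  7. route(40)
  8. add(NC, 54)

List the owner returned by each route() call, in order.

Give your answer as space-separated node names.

Op 1: add NA@43 -> ring=[43:NA]
Op 2: route key 61: none >= 61, wrap to smallest pos 43 -> NA
Op 3: route key 48: none >= 48, wrap to smallest pos 43 -> NA
Op 4: add NB@53 -> ring=[43:NA,53:NB]
Op 5: route key 54: none >= 54, wrap to smallest pos 43 -> NA
Op 6: remove NB -> ring=[43:NA]
Op 7: route key 40: smallest pos >= 40 is 43 -> NA
Op 8: add NC@54 -> ring=[43:NA,54:NC]

Answer: NA NA NA NA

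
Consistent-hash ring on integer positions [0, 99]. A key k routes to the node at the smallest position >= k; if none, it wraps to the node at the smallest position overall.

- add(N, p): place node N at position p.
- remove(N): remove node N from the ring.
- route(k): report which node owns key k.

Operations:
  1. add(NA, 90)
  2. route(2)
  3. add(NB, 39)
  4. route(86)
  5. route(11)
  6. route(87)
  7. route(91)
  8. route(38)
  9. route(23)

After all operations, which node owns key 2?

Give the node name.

Answer: NB

Derivation:
Op 1: add NA@90 -> ring=[90:NA]
Op 2: route key 2: smallest pos >= 2 is 90 -> NA
Op 3: add NB@39 -> ring=[39:NB,90:NA]
Op 4: route key 86: smallest pos >= 86 is 90 -> NA
Op 5: route key 11: smallest pos >= 11 is 39 -> NB
Op 6: route key 87: smallest pos >= 87 is 90 -> NA
Op 7: route key 91: none >= 91, wrap to smallest pos 39 -> NB
Op 8: route key 38: smallest pos >= 38 is 39 -> NB
Op 9: route key 23: smallest pos >= 23 is 39 -> NB
Final route key 2: smallest pos >= 2 is 39 -> NB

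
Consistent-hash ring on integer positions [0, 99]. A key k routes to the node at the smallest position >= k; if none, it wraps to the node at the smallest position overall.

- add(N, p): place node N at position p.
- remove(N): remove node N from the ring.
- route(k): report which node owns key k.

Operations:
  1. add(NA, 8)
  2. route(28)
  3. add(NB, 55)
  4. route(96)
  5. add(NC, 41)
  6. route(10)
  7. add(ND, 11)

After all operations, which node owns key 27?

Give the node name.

Answer: NC

Derivation:
Op 1: add NA@8 -> ring=[8:NA]
Op 2: route key 28: none >= 28, wrap to smallest pos 8 -> NA
Op 3: add NB@55 -> ring=[8:NA,55:NB]
Op 4: route key 96: none >= 96, wrap to smallest pos 8 -> NA
Op 5: add NC@41 -> ring=[8:NA,41:NC,55:NB]
Op 6: route key 10: smallest pos >= 10 is 41 -> NC
Op 7: add ND@11 -> ring=[8:NA,11:ND,41:NC,55:NB]
Final route key 27: smallest pos >= 27 is 41 -> NC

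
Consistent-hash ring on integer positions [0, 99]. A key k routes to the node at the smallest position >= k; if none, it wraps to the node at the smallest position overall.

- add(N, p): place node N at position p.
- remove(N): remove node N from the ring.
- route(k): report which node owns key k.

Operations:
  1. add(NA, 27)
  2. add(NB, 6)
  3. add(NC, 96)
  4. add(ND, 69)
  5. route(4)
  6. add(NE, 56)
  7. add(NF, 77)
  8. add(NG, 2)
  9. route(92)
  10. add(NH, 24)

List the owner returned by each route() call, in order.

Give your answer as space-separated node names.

Op 1: add NA@27 -> ring=[27:NA]
Op 2: add NB@6 -> ring=[6:NB,27:NA]
Op 3: add NC@96 -> ring=[6:NB,27:NA,96:NC]
Op 4: add ND@69 -> ring=[6:NB,27:NA,69:ND,96:NC]
Op 5: route key 4: smallest pos >= 4 is 6 -> NB
Op 6: add NE@56 -> ring=[6:NB,27:NA,56:NE,69:ND,96:NC]
Op 7: add NF@77 -> ring=[6:NB,27:NA,56:NE,69:ND,77:NF,96:NC]
Op 8: add NG@2 -> ring=[2:NG,6:NB,27:NA,56:NE,69:ND,77:NF,96:NC]
Op 9: route key 92: smallest pos >= 92 is 96 -> NC
Op 10: add NH@24 -> ring=[2:NG,6:NB,24:NH,27:NA,56:NE,69:ND,77:NF,96:NC]

Answer: NB NC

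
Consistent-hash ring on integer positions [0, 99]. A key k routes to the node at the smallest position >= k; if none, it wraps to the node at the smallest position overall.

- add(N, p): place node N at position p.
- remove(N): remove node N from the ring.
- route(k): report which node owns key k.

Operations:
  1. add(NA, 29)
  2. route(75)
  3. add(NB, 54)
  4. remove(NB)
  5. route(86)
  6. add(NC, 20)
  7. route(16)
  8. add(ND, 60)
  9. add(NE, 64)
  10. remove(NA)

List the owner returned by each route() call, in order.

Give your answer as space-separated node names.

Op 1: add NA@29 -> ring=[29:NA]
Op 2: route key 75: none >= 75, wrap to smallest pos 29 -> NA
Op 3: add NB@54 -> ring=[29:NA,54:NB]
Op 4: remove NB -> ring=[29:NA]
Op 5: route key 86: none >= 86, wrap to smallest pos 29 -> NA
Op 6: add NC@20 -> ring=[20:NC,29:NA]
Op 7: route key 16: smallest pos >= 16 is 20 -> NC
Op 8: add ND@60 -> ring=[20:NC,29:NA,60:ND]
Op 9: add NE@64 -> ring=[20:NC,29:NA,60:ND,64:NE]
Op 10: remove NA -> ring=[20:NC,60:ND,64:NE]

Answer: NA NA NC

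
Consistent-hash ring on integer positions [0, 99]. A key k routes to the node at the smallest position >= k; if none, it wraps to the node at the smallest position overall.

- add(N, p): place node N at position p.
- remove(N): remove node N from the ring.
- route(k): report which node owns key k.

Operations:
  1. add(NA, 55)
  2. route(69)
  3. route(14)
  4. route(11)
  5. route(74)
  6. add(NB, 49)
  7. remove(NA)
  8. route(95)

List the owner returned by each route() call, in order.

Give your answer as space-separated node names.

Op 1: add NA@55 -> ring=[55:NA]
Op 2: route key 69: none >= 69, wrap to smallest pos 55 -> NA
Op 3: route key 14: smallest pos >= 14 is 55 -> NA
Op 4: route key 11: smallest pos >= 11 is 55 -> NA
Op 5: route key 74: none >= 74, wrap to smallest pos 55 -> NA
Op 6: add NB@49 -> ring=[49:NB,55:NA]
Op 7: remove NA -> ring=[49:NB]
Op 8: route key 95: none >= 95, wrap to smallest pos 49 -> NB

Answer: NA NA NA NA NB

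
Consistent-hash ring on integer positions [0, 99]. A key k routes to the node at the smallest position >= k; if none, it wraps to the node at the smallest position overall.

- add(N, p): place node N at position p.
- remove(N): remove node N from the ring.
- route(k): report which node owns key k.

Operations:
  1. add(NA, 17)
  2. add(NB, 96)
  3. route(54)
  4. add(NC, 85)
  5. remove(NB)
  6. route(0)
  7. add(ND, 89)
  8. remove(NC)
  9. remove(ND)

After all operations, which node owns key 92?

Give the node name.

Answer: NA

Derivation:
Op 1: add NA@17 -> ring=[17:NA]
Op 2: add NB@96 -> ring=[17:NA,96:NB]
Op 3: route key 54: smallest pos >= 54 is 96 -> NB
Op 4: add NC@85 -> ring=[17:NA,85:NC,96:NB]
Op 5: remove NB -> ring=[17:NA,85:NC]
Op 6: route key 0: smallest pos >= 0 is 17 -> NA
Op 7: add ND@89 -> ring=[17:NA,85:NC,89:ND]
Op 8: remove NC -> ring=[17:NA,89:ND]
Op 9: remove ND -> ring=[17:NA]
Final route key 92: none >= 92, wrap to smallest pos 17 -> NA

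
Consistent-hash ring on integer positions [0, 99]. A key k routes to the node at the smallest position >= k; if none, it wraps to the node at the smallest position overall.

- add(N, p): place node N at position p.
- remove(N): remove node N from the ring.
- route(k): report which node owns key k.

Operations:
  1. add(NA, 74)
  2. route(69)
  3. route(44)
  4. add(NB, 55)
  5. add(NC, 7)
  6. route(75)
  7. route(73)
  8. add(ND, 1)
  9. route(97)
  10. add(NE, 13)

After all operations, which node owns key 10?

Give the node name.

Op 1: add NA@74 -> ring=[74:NA]
Op 2: route key 69: smallest pos >= 69 is 74 -> NA
Op 3: route key 44: smallest pos >= 44 is 74 -> NA
Op 4: add NB@55 -> ring=[55:NB,74:NA]
Op 5: add NC@7 -> ring=[7:NC,55:NB,74:NA]
Op 6: route key 75: none >= 75, wrap to smallest pos 7 -> NC
Op 7: route key 73: smallest pos >= 73 is 74 -> NA
Op 8: add ND@1 -> ring=[1:ND,7:NC,55:NB,74:NA]
Op 9: route key 97: none >= 97, wrap to smallest pos 1 -> ND
Op 10: add NE@13 -> ring=[1:ND,7:NC,13:NE,55:NB,74:NA]
Final route key 10: smallest pos >= 10 is 13 -> NE

Answer: NE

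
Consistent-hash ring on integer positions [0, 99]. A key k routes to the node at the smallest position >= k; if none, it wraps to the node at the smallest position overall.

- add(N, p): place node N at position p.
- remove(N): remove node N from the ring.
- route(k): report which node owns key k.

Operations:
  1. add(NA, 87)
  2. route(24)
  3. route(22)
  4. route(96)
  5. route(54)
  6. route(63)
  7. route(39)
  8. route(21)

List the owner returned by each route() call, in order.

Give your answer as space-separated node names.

Answer: NA NA NA NA NA NA NA

Derivation:
Op 1: add NA@87 -> ring=[87:NA]
Op 2: route key 24: smallest pos >= 24 is 87 -> NA
Op 3: route key 22: smallest pos >= 22 is 87 -> NA
Op 4: route key 96: none >= 96, wrap to smallest pos 87 -> NA
Op 5: route key 54: smallest pos >= 54 is 87 -> NA
Op 6: route key 63: smallest pos >= 63 is 87 -> NA
Op 7: route key 39: smallest pos >= 39 is 87 -> NA
Op 8: route key 21: smallest pos >= 21 is 87 -> NA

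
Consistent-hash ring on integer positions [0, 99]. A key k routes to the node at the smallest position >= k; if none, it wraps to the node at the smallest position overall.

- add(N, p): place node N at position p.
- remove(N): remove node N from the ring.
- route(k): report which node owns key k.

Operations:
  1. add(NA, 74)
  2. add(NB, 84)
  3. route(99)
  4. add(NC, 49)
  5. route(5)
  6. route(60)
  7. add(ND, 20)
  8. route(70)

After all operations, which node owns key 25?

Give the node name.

Op 1: add NA@74 -> ring=[74:NA]
Op 2: add NB@84 -> ring=[74:NA,84:NB]
Op 3: route key 99: none >= 99, wrap to smallest pos 74 -> NA
Op 4: add NC@49 -> ring=[49:NC,74:NA,84:NB]
Op 5: route key 5: smallest pos >= 5 is 49 -> NC
Op 6: route key 60: smallest pos >= 60 is 74 -> NA
Op 7: add ND@20 -> ring=[20:ND,49:NC,74:NA,84:NB]
Op 8: route key 70: smallest pos >= 70 is 74 -> NA
Final route key 25: smallest pos >= 25 is 49 -> NC

Answer: NC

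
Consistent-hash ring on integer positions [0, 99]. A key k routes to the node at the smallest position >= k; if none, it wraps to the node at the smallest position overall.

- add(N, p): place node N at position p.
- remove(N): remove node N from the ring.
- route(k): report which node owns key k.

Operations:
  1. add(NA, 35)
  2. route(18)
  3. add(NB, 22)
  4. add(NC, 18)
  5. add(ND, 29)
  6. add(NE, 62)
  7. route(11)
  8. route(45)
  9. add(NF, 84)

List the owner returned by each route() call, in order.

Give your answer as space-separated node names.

Answer: NA NC NE

Derivation:
Op 1: add NA@35 -> ring=[35:NA]
Op 2: route key 18: smallest pos >= 18 is 35 -> NA
Op 3: add NB@22 -> ring=[22:NB,35:NA]
Op 4: add NC@18 -> ring=[18:NC,22:NB,35:NA]
Op 5: add ND@29 -> ring=[18:NC,22:NB,29:ND,35:NA]
Op 6: add NE@62 -> ring=[18:NC,22:NB,29:ND,35:NA,62:NE]
Op 7: route key 11: smallest pos >= 11 is 18 -> NC
Op 8: route key 45: smallest pos >= 45 is 62 -> NE
Op 9: add NF@84 -> ring=[18:NC,22:NB,29:ND,35:NA,62:NE,84:NF]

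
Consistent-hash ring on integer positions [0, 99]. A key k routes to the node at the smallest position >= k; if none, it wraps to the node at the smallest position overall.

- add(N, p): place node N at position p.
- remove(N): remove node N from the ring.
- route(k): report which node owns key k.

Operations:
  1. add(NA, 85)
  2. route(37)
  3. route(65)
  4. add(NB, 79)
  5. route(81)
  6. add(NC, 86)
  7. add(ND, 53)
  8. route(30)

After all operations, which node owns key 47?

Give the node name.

Answer: ND

Derivation:
Op 1: add NA@85 -> ring=[85:NA]
Op 2: route key 37: smallest pos >= 37 is 85 -> NA
Op 3: route key 65: smallest pos >= 65 is 85 -> NA
Op 4: add NB@79 -> ring=[79:NB,85:NA]
Op 5: route key 81: smallest pos >= 81 is 85 -> NA
Op 6: add NC@86 -> ring=[79:NB,85:NA,86:NC]
Op 7: add ND@53 -> ring=[53:ND,79:NB,85:NA,86:NC]
Op 8: route key 30: smallest pos >= 30 is 53 -> ND
Final route key 47: smallest pos >= 47 is 53 -> ND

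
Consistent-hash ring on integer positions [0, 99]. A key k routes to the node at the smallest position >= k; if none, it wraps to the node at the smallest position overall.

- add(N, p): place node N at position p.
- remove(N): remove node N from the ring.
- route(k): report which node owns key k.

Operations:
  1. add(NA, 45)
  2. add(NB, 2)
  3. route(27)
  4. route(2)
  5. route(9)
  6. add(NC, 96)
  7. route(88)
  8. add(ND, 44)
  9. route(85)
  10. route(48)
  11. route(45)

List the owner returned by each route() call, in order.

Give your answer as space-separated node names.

Op 1: add NA@45 -> ring=[45:NA]
Op 2: add NB@2 -> ring=[2:NB,45:NA]
Op 3: route key 27: smallest pos >= 27 is 45 -> NA
Op 4: route key 2: smallest pos >= 2 is 2 -> NB
Op 5: route key 9: smallest pos >= 9 is 45 -> NA
Op 6: add NC@96 -> ring=[2:NB,45:NA,96:NC]
Op 7: route key 88: smallest pos >= 88 is 96 -> NC
Op 8: add ND@44 -> ring=[2:NB,44:ND,45:NA,96:NC]
Op 9: route key 85: smallest pos >= 85 is 96 -> NC
Op 10: route key 48: smallest pos >= 48 is 96 -> NC
Op 11: route key 45: smallest pos >= 45 is 45 -> NA

Answer: NA NB NA NC NC NC NA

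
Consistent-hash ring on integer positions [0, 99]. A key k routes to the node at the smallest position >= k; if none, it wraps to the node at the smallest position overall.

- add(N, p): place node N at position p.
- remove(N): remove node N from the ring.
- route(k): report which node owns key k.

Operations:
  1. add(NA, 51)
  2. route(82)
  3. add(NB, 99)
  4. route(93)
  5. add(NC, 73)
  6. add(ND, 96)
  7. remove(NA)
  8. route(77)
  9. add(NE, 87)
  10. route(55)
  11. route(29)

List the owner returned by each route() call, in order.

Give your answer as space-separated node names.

Op 1: add NA@51 -> ring=[51:NA]
Op 2: route key 82: none >= 82, wrap to smallest pos 51 -> NA
Op 3: add NB@99 -> ring=[51:NA,99:NB]
Op 4: route key 93: smallest pos >= 93 is 99 -> NB
Op 5: add NC@73 -> ring=[51:NA,73:NC,99:NB]
Op 6: add ND@96 -> ring=[51:NA,73:NC,96:ND,99:NB]
Op 7: remove NA -> ring=[73:NC,96:ND,99:NB]
Op 8: route key 77: smallest pos >= 77 is 96 -> ND
Op 9: add NE@87 -> ring=[73:NC,87:NE,96:ND,99:NB]
Op 10: route key 55: smallest pos >= 55 is 73 -> NC
Op 11: route key 29: smallest pos >= 29 is 73 -> NC

Answer: NA NB ND NC NC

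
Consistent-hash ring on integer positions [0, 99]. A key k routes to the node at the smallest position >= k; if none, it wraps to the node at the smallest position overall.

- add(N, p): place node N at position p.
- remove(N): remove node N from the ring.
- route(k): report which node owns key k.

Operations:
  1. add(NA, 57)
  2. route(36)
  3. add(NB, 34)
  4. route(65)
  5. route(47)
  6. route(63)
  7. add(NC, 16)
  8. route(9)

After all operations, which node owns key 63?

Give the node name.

Op 1: add NA@57 -> ring=[57:NA]
Op 2: route key 36: smallest pos >= 36 is 57 -> NA
Op 3: add NB@34 -> ring=[34:NB,57:NA]
Op 4: route key 65: none >= 65, wrap to smallest pos 34 -> NB
Op 5: route key 47: smallest pos >= 47 is 57 -> NA
Op 6: route key 63: none >= 63, wrap to smallest pos 34 -> NB
Op 7: add NC@16 -> ring=[16:NC,34:NB,57:NA]
Op 8: route key 9: smallest pos >= 9 is 16 -> NC
Final route key 63: none >= 63, wrap to smallest pos 16 -> NC

Answer: NC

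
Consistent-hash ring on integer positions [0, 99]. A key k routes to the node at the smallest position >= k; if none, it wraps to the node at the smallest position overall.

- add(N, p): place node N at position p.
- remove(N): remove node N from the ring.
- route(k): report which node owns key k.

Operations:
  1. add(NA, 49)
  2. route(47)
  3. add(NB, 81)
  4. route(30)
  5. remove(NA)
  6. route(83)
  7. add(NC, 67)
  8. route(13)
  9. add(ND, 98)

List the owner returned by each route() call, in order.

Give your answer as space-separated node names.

Answer: NA NA NB NC

Derivation:
Op 1: add NA@49 -> ring=[49:NA]
Op 2: route key 47: smallest pos >= 47 is 49 -> NA
Op 3: add NB@81 -> ring=[49:NA,81:NB]
Op 4: route key 30: smallest pos >= 30 is 49 -> NA
Op 5: remove NA -> ring=[81:NB]
Op 6: route key 83: none >= 83, wrap to smallest pos 81 -> NB
Op 7: add NC@67 -> ring=[67:NC,81:NB]
Op 8: route key 13: smallest pos >= 13 is 67 -> NC
Op 9: add ND@98 -> ring=[67:NC,81:NB,98:ND]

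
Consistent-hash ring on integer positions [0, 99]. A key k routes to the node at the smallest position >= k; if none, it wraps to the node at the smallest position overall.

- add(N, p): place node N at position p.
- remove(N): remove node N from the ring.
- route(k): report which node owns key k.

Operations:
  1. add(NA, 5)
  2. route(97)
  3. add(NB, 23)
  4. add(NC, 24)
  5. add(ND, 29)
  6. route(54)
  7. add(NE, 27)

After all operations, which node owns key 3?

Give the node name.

Op 1: add NA@5 -> ring=[5:NA]
Op 2: route key 97: none >= 97, wrap to smallest pos 5 -> NA
Op 3: add NB@23 -> ring=[5:NA,23:NB]
Op 4: add NC@24 -> ring=[5:NA,23:NB,24:NC]
Op 5: add ND@29 -> ring=[5:NA,23:NB,24:NC,29:ND]
Op 6: route key 54: none >= 54, wrap to smallest pos 5 -> NA
Op 7: add NE@27 -> ring=[5:NA,23:NB,24:NC,27:NE,29:ND]
Final route key 3: smallest pos >= 3 is 5 -> NA

Answer: NA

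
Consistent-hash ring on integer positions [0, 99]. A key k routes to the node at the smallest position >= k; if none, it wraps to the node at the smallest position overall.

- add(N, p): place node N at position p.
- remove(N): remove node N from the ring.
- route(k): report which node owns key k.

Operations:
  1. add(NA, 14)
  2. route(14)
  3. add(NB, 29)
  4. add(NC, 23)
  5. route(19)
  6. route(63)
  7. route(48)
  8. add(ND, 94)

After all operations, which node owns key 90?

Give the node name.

Op 1: add NA@14 -> ring=[14:NA]
Op 2: route key 14: smallest pos >= 14 is 14 -> NA
Op 3: add NB@29 -> ring=[14:NA,29:NB]
Op 4: add NC@23 -> ring=[14:NA,23:NC,29:NB]
Op 5: route key 19: smallest pos >= 19 is 23 -> NC
Op 6: route key 63: none >= 63, wrap to smallest pos 14 -> NA
Op 7: route key 48: none >= 48, wrap to smallest pos 14 -> NA
Op 8: add ND@94 -> ring=[14:NA,23:NC,29:NB,94:ND]
Final route key 90: smallest pos >= 90 is 94 -> ND

Answer: ND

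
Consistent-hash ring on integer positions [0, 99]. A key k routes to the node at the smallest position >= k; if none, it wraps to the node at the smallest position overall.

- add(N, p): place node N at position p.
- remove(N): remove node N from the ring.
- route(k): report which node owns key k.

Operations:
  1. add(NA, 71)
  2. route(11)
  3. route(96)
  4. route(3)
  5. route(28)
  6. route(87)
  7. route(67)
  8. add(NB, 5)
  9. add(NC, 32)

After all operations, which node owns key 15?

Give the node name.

Op 1: add NA@71 -> ring=[71:NA]
Op 2: route key 11: smallest pos >= 11 is 71 -> NA
Op 3: route key 96: none >= 96, wrap to smallest pos 71 -> NA
Op 4: route key 3: smallest pos >= 3 is 71 -> NA
Op 5: route key 28: smallest pos >= 28 is 71 -> NA
Op 6: route key 87: none >= 87, wrap to smallest pos 71 -> NA
Op 7: route key 67: smallest pos >= 67 is 71 -> NA
Op 8: add NB@5 -> ring=[5:NB,71:NA]
Op 9: add NC@32 -> ring=[5:NB,32:NC,71:NA]
Final route key 15: smallest pos >= 15 is 32 -> NC

Answer: NC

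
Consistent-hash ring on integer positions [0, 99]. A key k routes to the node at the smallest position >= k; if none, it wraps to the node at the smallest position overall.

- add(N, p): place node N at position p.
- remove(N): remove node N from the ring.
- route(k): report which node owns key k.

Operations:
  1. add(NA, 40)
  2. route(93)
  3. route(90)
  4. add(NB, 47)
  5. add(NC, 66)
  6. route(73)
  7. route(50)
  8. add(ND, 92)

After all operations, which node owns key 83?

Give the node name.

Op 1: add NA@40 -> ring=[40:NA]
Op 2: route key 93: none >= 93, wrap to smallest pos 40 -> NA
Op 3: route key 90: none >= 90, wrap to smallest pos 40 -> NA
Op 4: add NB@47 -> ring=[40:NA,47:NB]
Op 5: add NC@66 -> ring=[40:NA,47:NB,66:NC]
Op 6: route key 73: none >= 73, wrap to smallest pos 40 -> NA
Op 7: route key 50: smallest pos >= 50 is 66 -> NC
Op 8: add ND@92 -> ring=[40:NA,47:NB,66:NC,92:ND]
Final route key 83: smallest pos >= 83 is 92 -> ND

Answer: ND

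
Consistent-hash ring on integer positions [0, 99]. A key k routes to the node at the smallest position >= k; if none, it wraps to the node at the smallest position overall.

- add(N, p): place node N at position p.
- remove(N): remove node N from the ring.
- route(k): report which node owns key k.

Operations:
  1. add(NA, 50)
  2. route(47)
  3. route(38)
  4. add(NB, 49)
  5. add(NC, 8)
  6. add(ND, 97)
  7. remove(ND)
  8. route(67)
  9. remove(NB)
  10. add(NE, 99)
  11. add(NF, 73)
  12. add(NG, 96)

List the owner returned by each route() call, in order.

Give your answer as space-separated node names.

Answer: NA NA NC

Derivation:
Op 1: add NA@50 -> ring=[50:NA]
Op 2: route key 47: smallest pos >= 47 is 50 -> NA
Op 3: route key 38: smallest pos >= 38 is 50 -> NA
Op 4: add NB@49 -> ring=[49:NB,50:NA]
Op 5: add NC@8 -> ring=[8:NC,49:NB,50:NA]
Op 6: add ND@97 -> ring=[8:NC,49:NB,50:NA,97:ND]
Op 7: remove ND -> ring=[8:NC,49:NB,50:NA]
Op 8: route key 67: none >= 67, wrap to smallest pos 8 -> NC
Op 9: remove NB -> ring=[8:NC,50:NA]
Op 10: add NE@99 -> ring=[8:NC,50:NA,99:NE]
Op 11: add NF@73 -> ring=[8:NC,50:NA,73:NF,99:NE]
Op 12: add NG@96 -> ring=[8:NC,50:NA,73:NF,96:NG,99:NE]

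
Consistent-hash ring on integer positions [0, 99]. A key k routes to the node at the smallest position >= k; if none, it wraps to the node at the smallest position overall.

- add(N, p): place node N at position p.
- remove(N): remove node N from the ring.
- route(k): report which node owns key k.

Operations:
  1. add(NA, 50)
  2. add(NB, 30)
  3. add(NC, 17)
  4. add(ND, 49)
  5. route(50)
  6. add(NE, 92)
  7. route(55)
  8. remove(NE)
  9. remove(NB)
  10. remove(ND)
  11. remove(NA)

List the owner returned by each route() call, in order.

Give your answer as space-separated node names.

Answer: NA NE

Derivation:
Op 1: add NA@50 -> ring=[50:NA]
Op 2: add NB@30 -> ring=[30:NB,50:NA]
Op 3: add NC@17 -> ring=[17:NC,30:NB,50:NA]
Op 4: add ND@49 -> ring=[17:NC,30:NB,49:ND,50:NA]
Op 5: route key 50: smallest pos >= 50 is 50 -> NA
Op 6: add NE@92 -> ring=[17:NC,30:NB,49:ND,50:NA,92:NE]
Op 7: route key 55: smallest pos >= 55 is 92 -> NE
Op 8: remove NE -> ring=[17:NC,30:NB,49:ND,50:NA]
Op 9: remove NB -> ring=[17:NC,49:ND,50:NA]
Op 10: remove ND -> ring=[17:NC,50:NA]
Op 11: remove NA -> ring=[17:NC]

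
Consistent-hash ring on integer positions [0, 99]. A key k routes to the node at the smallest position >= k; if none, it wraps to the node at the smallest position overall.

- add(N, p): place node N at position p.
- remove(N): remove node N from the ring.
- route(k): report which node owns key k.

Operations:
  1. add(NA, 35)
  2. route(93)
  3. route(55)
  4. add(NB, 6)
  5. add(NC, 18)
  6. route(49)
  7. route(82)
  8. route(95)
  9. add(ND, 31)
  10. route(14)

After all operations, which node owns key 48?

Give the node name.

Op 1: add NA@35 -> ring=[35:NA]
Op 2: route key 93: none >= 93, wrap to smallest pos 35 -> NA
Op 3: route key 55: none >= 55, wrap to smallest pos 35 -> NA
Op 4: add NB@6 -> ring=[6:NB,35:NA]
Op 5: add NC@18 -> ring=[6:NB,18:NC,35:NA]
Op 6: route key 49: none >= 49, wrap to smallest pos 6 -> NB
Op 7: route key 82: none >= 82, wrap to smallest pos 6 -> NB
Op 8: route key 95: none >= 95, wrap to smallest pos 6 -> NB
Op 9: add ND@31 -> ring=[6:NB,18:NC,31:ND,35:NA]
Op 10: route key 14: smallest pos >= 14 is 18 -> NC
Final route key 48: none >= 48, wrap to smallest pos 6 -> NB

Answer: NB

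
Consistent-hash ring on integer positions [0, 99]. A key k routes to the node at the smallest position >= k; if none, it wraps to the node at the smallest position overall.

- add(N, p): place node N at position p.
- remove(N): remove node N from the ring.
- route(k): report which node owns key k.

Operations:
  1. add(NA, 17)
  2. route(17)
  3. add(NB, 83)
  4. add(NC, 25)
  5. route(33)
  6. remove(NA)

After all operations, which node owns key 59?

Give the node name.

Op 1: add NA@17 -> ring=[17:NA]
Op 2: route key 17: smallest pos >= 17 is 17 -> NA
Op 3: add NB@83 -> ring=[17:NA,83:NB]
Op 4: add NC@25 -> ring=[17:NA,25:NC,83:NB]
Op 5: route key 33: smallest pos >= 33 is 83 -> NB
Op 6: remove NA -> ring=[25:NC,83:NB]
Final route key 59: smallest pos >= 59 is 83 -> NB

Answer: NB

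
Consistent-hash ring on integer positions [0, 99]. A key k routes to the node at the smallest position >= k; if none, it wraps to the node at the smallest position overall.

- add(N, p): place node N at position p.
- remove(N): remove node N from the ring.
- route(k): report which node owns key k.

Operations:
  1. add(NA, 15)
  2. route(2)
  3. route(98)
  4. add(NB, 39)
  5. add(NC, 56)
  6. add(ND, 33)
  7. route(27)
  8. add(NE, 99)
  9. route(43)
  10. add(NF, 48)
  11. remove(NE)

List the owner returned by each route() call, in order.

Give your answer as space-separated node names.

Answer: NA NA ND NC

Derivation:
Op 1: add NA@15 -> ring=[15:NA]
Op 2: route key 2: smallest pos >= 2 is 15 -> NA
Op 3: route key 98: none >= 98, wrap to smallest pos 15 -> NA
Op 4: add NB@39 -> ring=[15:NA,39:NB]
Op 5: add NC@56 -> ring=[15:NA,39:NB,56:NC]
Op 6: add ND@33 -> ring=[15:NA,33:ND,39:NB,56:NC]
Op 7: route key 27: smallest pos >= 27 is 33 -> ND
Op 8: add NE@99 -> ring=[15:NA,33:ND,39:NB,56:NC,99:NE]
Op 9: route key 43: smallest pos >= 43 is 56 -> NC
Op 10: add NF@48 -> ring=[15:NA,33:ND,39:NB,48:NF,56:NC,99:NE]
Op 11: remove NE -> ring=[15:NA,33:ND,39:NB,48:NF,56:NC]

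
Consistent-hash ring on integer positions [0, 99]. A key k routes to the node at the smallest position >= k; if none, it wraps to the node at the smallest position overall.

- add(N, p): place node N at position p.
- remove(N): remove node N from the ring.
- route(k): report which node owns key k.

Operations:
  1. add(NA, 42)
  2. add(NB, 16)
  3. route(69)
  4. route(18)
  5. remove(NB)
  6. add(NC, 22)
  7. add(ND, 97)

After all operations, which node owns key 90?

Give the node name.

Answer: ND

Derivation:
Op 1: add NA@42 -> ring=[42:NA]
Op 2: add NB@16 -> ring=[16:NB,42:NA]
Op 3: route key 69: none >= 69, wrap to smallest pos 16 -> NB
Op 4: route key 18: smallest pos >= 18 is 42 -> NA
Op 5: remove NB -> ring=[42:NA]
Op 6: add NC@22 -> ring=[22:NC,42:NA]
Op 7: add ND@97 -> ring=[22:NC,42:NA,97:ND]
Final route key 90: smallest pos >= 90 is 97 -> ND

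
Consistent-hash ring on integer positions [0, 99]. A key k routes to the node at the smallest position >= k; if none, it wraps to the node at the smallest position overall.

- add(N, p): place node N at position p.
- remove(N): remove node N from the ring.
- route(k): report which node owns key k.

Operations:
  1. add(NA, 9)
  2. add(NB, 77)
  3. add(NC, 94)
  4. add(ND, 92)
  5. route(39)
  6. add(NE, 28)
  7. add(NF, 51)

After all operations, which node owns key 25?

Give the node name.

Op 1: add NA@9 -> ring=[9:NA]
Op 2: add NB@77 -> ring=[9:NA,77:NB]
Op 3: add NC@94 -> ring=[9:NA,77:NB,94:NC]
Op 4: add ND@92 -> ring=[9:NA,77:NB,92:ND,94:NC]
Op 5: route key 39: smallest pos >= 39 is 77 -> NB
Op 6: add NE@28 -> ring=[9:NA,28:NE,77:NB,92:ND,94:NC]
Op 7: add NF@51 -> ring=[9:NA,28:NE,51:NF,77:NB,92:ND,94:NC]
Final route key 25: smallest pos >= 25 is 28 -> NE

Answer: NE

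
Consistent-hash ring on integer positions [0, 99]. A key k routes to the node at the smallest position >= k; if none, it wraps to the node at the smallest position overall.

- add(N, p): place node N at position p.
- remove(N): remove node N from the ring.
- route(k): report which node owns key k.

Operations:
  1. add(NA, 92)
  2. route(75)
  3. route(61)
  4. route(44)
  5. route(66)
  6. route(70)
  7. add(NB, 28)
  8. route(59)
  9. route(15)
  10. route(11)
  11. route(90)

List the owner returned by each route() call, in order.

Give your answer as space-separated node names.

Answer: NA NA NA NA NA NA NB NB NA

Derivation:
Op 1: add NA@92 -> ring=[92:NA]
Op 2: route key 75: smallest pos >= 75 is 92 -> NA
Op 3: route key 61: smallest pos >= 61 is 92 -> NA
Op 4: route key 44: smallest pos >= 44 is 92 -> NA
Op 5: route key 66: smallest pos >= 66 is 92 -> NA
Op 6: route key 70: smallest pos >= 70 is 92 -> NA
Op 7: add NB@28 -> ring=[28:NB,92:NA]
Op 8: route key 59: smallest pos >= 59 is 92 -> NA
Op 9: route key 15: smallest pos >= 15 is 28 -> NB
Op 10: route key 11: smallest pos >= 11 is 28 -> NB
Op 11: route key 90: smallest pos >= 90 is 92 -> NA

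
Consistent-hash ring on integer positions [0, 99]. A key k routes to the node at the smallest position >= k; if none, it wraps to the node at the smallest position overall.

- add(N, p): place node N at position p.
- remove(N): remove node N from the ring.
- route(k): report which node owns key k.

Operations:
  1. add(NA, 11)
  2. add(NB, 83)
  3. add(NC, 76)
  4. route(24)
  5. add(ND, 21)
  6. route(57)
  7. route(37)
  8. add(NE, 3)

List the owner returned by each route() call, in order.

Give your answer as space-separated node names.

Answer: NC NC NC

Derivation:
Op 1: add NA@11 -> ring=[11:NA]
Op 2: add NB@83 -> ring=[11:NA,83:NB]
Op 3: add NC@76 -> ring=[11:NA,76:NC,83:NB]
Op 4: route key 24: smallest pos >= 24 is 76 -> NC
Op 5: add ND@21 -> ring=[11:NA,21:ND,76:NC,83:NB]
Op 6: route key 57: smallest pos >= 57 is 76 -> NC
Op 7: route key 37: smallest pos >= 37 is 76 -> NC
Op 8: add NE@3 -> ring=[3:NE,11:NA,21:ND,76:NC,83:NB]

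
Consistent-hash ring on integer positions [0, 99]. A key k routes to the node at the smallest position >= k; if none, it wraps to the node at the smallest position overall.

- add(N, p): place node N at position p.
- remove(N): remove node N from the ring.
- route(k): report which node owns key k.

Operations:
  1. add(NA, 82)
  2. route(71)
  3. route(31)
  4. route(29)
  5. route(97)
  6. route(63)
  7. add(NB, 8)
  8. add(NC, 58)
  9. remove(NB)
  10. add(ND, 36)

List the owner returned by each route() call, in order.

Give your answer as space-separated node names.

Answer: NA NA NA NA NA

Derivation:
Op 1: add NA@82 -> ring=[82:NA]
Op 2: route key 71: smallest pos >= 71 is 82 -> NA
Op 3: route key 31: smallest pos >= 31 is 82 -> NA
Op 4: route key 29: smallest pos >= 29 is 82 -> NA
Op 5: route key 97: none >= 97, wrap to smallest pos 82 -> NA
Op 6: route key 63: smallest pos >= 63 is 82 -> NA
Op 7: add NB@8 -> ring=[8:NB,82:NA]
Op 8: add NC@58 -> ring=[8:NB,58:NC,82:NA]
Op 9: remove NB -> ring=[58:NC,82:NA]
Op 10: add ND@36 -> ring=[36:ND,58:NC,82:NA]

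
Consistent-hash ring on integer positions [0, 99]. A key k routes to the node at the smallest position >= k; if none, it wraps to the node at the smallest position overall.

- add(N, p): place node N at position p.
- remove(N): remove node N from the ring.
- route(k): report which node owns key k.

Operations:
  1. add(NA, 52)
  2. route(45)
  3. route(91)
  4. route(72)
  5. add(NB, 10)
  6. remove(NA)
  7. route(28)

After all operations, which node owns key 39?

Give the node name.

Op 1: add NA@52 -> ring=[52:NA]
Op 2: route key 45: smallest pos >= 45 is 52 -> NA
Op 3: route key 91: none >= 91, wrap to smallest pos 52 -> NA
Op 4: route key 72: none >= 72, wrap to smallest pos 52 -> NA
Op 5: add NB@10 -> ring=[10:NB,52:NA]
Op 6: remove NA -> ring=[10:NB]
Op 7: route key 28: none >= 28, wrap to smallest pos 10 -> NB
Final route key 39: none >= 39, wrap to smallest pos 10 -> NB

Answer: NB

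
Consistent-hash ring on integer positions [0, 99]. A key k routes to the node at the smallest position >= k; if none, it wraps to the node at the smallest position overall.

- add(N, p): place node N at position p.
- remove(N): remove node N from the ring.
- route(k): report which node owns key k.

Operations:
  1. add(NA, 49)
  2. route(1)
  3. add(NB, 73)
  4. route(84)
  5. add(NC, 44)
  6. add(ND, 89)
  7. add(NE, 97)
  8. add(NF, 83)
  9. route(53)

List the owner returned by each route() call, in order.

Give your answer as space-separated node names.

Op 1: add NA@49 -> ring=[49:NA]
Op 2: route key 1: smallest pos >= 1 is 49 -> NA
Op 3: add NB@73 -> ring=[49:NA,73:NB]
Op 4: route key 84: none >= 84, wrap to smallest pos 49 -> NA
Op 5: add NC@44 -> ring=[44:NC,49:NA,73:NB]
Op 6: add ND@89 -> ring=[44:NC,49:NA,73:NB,89:ND]
Op 7: add NE@97 -> ring=[44:NC,49:NA,73:NB,89:ND,97:NE]
Op 8: add NF@83 -> ring=[44:NC,49:NA,73:NB,83:NF,89:ND,97:NE]
Op 9: route key 53: smallest pos >= 53 is 73 -> NB

Answer: NA NA NB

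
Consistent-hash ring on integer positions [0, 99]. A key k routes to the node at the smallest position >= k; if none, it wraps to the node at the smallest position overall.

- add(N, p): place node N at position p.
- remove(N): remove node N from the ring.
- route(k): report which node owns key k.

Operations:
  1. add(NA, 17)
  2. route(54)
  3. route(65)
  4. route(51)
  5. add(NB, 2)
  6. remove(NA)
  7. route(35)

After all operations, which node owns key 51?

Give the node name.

Op 1: add NA@17 -> ring=[17:NA]
Op 2: route key 54: none >= 54, wrap to smallest pos 17 -> NA
Op 3: route key 65: none >= 65, wrap to smallest pos 17 -> NA
Op 4: route key 51: none >= 51, wrap to smallest pos 17 -> NA
Op 5: add NB@2 -> ring=[2:NB,17:NA]
Op 6: remove NA -> ring=[2:NB]
Op 7: route key 35: none >= 35, wrap to smallest pos 2 -> NB
Final route key 51: none >= 51, wrap to smallest pos 2 -> NB

Answer: NB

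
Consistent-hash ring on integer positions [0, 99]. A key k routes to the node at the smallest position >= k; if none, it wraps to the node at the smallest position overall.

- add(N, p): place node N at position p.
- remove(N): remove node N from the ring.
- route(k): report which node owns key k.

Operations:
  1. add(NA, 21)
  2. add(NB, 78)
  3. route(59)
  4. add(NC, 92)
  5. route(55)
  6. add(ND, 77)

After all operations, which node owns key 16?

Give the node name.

Answer: NA

Derivation:
Op 1: add NA@21 -> ring=[21:NA]
Op 2: add NB@78 -> ring=[21:NA,78:NB]
Op 3: route key 59: smallest pos >= 59 is 78 -> NB
Op 4: add NC@92 -> ring=[21:NA,78:NB,92:NC]
Op 5: route key 55: smallest pos >= 55 is 78 -> NB
Op 6: add ND@77 -> ring=[21:NA,77:ND,78:NB,92:NC]
Final route key 16: smallest pos >= 16 is 21 -> NA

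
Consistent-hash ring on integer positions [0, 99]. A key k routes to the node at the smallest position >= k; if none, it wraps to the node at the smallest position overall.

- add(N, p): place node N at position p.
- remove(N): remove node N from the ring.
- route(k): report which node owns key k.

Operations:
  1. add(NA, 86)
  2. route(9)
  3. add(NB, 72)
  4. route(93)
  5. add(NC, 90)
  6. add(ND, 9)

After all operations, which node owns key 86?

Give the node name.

Op 1: add NA@86 -> ring=[86:NA]
Op 2: route key 9: smallest pos >= 9 is 86 -> NA
Op 3: add NB@72 -> ring=[72:NB,86:NA]
Op 4: route key 93: none >= 93, wrap to smallest pos 72 -> NB
Op 5: add NC@90 -> ring=[72:NB,86:NA,90:NC]
Op 6: add ND@9 -> ring=[9:ND,72:NB,86:NA,90:NC]
Final route key 86: smallest pos >= 86 is 86 -> NA

Answer: NA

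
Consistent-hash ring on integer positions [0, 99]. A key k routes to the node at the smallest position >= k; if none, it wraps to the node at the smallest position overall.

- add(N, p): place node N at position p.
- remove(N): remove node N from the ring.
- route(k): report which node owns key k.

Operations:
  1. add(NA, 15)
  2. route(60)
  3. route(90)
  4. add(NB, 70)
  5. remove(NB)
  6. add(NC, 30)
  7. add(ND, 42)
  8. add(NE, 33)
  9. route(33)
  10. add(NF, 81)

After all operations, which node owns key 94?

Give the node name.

Op 1: add NA@15 -> ring=[15:NA]
Op 2: route key 60: none >= 60, wrap to smallest pos 15 -> NA
Op 3: route key 90: none >= 90, wrap to smallest pos 15 -> NA
Op 4: add NB@70 -> ring=[15:NA,70:NB]
Op 5: remove NB -> ring=[15:NA]
Op 6: add NC@30 -> ring=[15:NA,30:NC]
Op 7: add ND@42 -> ring=[15:NA,30:NC,42:ND]
Op 8: add NE@33 -> ring=[15:NA,30:NC,33:NE,42:ND]
Op 9: route key 33: smallest pos >= 33 is 33 -> NE
Op 10: add NF@81 -> ring=[15:NA,30:NC,33:NE,42:ND,81:NF]
Final route key 94: none >= 94, wrap to smallest pos 15 -> NA

Answer: NA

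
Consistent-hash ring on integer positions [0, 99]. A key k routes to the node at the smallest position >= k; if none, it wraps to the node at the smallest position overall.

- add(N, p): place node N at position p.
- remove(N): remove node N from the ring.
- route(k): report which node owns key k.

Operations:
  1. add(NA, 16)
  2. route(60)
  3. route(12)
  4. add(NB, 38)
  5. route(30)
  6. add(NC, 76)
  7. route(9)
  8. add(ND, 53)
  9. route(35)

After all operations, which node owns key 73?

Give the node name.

Answer: NC

Derivation:
Op 1: add NA@16 -> ring=[16:NA]
Op 2: route key 60: none >= 60, wrap to smallest pos 16 -> NA
Op 3: route key 12: smallest pos >= 12 is 16 -> NA
Op 4: add NB@38 -> ring=[16:NA,38:NB]
Op 5: route key 30: smallest pos >= 30 is 38 -> NB
Op 6: add NC@76 -> ring=[16:NA,38:NB,76:NC]
Op 7: route key 9: smallest pos >= 9 is 16 -> NA
Op 8: add ND@53 -> ring=[16:NA,38:NB,53:ND,76:NC]
Op 9: route key 35: smallest pos >= 35 is 38 -> NB
Final route key 73: smallest pos >= 73 is 76 -> NC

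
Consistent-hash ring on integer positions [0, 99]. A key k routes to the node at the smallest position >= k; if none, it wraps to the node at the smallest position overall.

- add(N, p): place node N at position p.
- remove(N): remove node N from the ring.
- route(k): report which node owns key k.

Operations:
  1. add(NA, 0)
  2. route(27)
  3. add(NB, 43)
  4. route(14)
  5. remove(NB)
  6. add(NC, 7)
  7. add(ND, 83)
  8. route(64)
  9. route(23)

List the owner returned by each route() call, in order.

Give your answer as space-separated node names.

Op 1: add NA@0 -> ring=[0:NA]
Op 2: route key 27: none >= 27, wrap to smallest pos 0 -> NA
Op 3: add NB@43 -> ring=[0:NA,43:NB]
Op 4: route key 14: smallest pos >= 14 is 43 -> NB
Op 5: remove NB -> ring=[0:NA]
Op 6: add NC@7 -> ring=[0:NA,7:NC]
Op 7: add ND@83 -> ring=[0:NA,7:NC,83:ND]
Op 8: route key 64: smallest pos >= 64 is 83 -> ND
Op 9: route key 23: smallest pos >= 23 is 83 -> ND

Answer: NA NB ND ND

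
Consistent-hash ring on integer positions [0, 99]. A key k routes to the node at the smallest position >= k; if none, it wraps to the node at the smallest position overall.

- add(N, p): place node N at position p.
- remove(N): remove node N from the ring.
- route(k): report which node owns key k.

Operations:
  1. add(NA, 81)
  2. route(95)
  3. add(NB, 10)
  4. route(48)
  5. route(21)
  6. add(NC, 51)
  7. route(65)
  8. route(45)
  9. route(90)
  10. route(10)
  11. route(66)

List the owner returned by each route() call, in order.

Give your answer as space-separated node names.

Answer: NA NA NA NA NC NB NB NA

Derivation:
Op 1: add NA@81 -> ring=[81:NA]
Op 2: route key 95: none >= 95, wrap to smallest pos 81 -> NA
Op 3: add NB@10 -> ring=[10:NB,81:NA]
Op 4: route key 48: smallest pos >= 48 is 81 -> NA
Op 5: route key 21: smallest pos >= 21 is 81 -> NA
Op 6: add NC@51 -> ring=[10:NB,51:NC,81:NA]
Op 7: route key 65: smallest pos >= 65 is 81 -> NA
Op 8: route key 45: smallest pos >= 45 is 51 -> NC
Op 9: route key 90: none >= 90, wrap to smallest pos 10 -> NB
Op 10: route key 10: smallest pos >= 10 is 10 -> NB
Op 11: route key 66: smallest pos >= 66 is 81 -> NA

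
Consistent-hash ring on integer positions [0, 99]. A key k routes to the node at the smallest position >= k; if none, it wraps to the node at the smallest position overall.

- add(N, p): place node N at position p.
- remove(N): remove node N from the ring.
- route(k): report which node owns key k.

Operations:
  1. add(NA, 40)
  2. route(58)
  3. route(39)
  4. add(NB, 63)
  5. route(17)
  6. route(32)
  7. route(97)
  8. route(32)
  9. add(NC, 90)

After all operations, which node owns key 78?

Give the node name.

Answer: NC

Derivation:
Op 1: add NA@40 -> ring=[40:NA]
Op 2: route key 58: none >= 58, wrap to smallest pos 40 -> NA
Op 3: route key 39: smallest pos >= 39 is 40 -> NA
Op 4: add NB@63 -> ring=[40:NA,63:NB]
Op 5: route key 17: smallest pos >= 17 is 40 -> NA
Op 6: route key 32: smallest pos >= 32 is 40 -> NA
Op 7: route key 97: none >= 97, wrap to smallest pos 40 -> NA
Op 8: route key 32: smallest pos >= 32 is 40 -> NA
Op 9: add NC@90 -> ring=[40:NA,63:NB,90:NC]
Final route key 78: smallest pos >= 78 is 90 -> NC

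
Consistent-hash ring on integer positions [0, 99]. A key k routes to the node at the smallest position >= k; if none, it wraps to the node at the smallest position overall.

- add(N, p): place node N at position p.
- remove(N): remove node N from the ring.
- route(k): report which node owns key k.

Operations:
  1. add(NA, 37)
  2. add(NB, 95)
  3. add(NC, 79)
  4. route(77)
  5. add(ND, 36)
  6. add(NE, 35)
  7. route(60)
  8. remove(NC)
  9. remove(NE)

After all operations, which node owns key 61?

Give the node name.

Answer: NB

Derivation:
Op 1: add NA@37 -> ring=[37:NA]
Op 2: add NB@95 -> ring=[37:NA,95:NB]
Op 3: add NC@79 -> ring=[37:NA,79:NC,95:NB]
Op 4: route key 77: smallest pos >= 77 is 79 -> NC
Op 5: add ND@36 -> ring=[36:ND,37:NA,79:NC,95:NB]
Op 6: add NE@35 -> ring=[35:NE,36:ND,37:NA,79:NC,95:NB]
Op 7: route key 60: smallest pos >= 60 is 79 -> NC
Op 8: remove NC -> ring=[35:NE,36:ND,37:NA,95:NB]
Op 9: remove NE -> ring=[36:ND,37:NA,95:NB]
Final route key 61: smallest pos >= 61 is 95 -> NB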